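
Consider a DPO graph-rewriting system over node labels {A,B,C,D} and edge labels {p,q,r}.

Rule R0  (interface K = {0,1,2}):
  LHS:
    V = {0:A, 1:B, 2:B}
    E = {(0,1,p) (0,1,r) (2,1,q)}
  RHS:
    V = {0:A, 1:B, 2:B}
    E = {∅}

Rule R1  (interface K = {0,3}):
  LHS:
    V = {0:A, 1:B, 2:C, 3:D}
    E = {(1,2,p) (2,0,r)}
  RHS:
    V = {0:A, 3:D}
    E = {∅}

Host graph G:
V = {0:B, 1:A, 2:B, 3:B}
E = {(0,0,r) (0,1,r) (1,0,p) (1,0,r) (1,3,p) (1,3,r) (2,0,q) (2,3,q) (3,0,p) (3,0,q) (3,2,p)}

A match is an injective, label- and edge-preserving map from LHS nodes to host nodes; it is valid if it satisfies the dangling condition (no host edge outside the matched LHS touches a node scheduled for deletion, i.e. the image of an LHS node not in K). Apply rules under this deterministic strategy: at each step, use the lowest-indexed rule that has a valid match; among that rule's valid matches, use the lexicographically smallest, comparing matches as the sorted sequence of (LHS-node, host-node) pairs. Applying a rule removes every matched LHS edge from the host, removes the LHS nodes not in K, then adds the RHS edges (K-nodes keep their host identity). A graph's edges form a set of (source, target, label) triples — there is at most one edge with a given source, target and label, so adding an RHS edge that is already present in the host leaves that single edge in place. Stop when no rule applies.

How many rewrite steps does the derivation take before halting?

Answer: 2

Rewrite trace:
initial: |V|=4 |E|=11  E = 0-r->0 0-r->1 1-p->0 1-r->0 1-p->3 1-r->3 2-q->0 2-q->3 3-p->0 3-q->0 3-p->2
step 1: apply R0 at {0↦1, 1↦0, 2↦2}  → |V|=4 |E|=8  E = 0-r->0 0-r->1 1-p->3 1-r->3 2-q->3 3-p->0 3-q->0 3-p->2
step 2: apply R0 at {0↦1, 1↦3, 2↦2}  → |V|=4 |E|=5  E = 0-r->0 0-r->1 3-p->0 3-q->0 3-p->2
halt: no rule applies after step 2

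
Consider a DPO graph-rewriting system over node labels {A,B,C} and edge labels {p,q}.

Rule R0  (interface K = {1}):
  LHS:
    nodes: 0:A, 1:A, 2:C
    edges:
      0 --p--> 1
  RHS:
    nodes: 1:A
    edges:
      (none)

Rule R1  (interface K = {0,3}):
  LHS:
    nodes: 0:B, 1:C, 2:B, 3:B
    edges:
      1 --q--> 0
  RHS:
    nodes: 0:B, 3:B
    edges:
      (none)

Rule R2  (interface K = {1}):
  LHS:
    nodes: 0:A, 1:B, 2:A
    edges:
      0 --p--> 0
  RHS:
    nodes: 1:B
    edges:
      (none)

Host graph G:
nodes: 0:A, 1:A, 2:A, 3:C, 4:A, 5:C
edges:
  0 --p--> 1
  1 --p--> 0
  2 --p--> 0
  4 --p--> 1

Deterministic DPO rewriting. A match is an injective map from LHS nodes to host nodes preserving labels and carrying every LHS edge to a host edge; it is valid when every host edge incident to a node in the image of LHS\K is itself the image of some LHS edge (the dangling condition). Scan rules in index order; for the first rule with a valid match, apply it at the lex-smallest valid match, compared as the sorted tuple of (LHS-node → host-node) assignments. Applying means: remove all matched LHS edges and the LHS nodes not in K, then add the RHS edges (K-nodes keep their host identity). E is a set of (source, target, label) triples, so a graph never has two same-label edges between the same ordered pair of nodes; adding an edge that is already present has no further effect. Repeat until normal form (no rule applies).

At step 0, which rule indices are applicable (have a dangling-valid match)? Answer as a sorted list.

Answer: [R0]

Steps:
R0: 4 valid matches — {0↦2, 1↦0, 2↦3}, {0↦2, 1↦0, 2↦5}, {0↦4, 1↦1, 2↦3} (+1 more)
R1: no valid match — LHS pattern not found
R2: no valid match — LHS pattern not found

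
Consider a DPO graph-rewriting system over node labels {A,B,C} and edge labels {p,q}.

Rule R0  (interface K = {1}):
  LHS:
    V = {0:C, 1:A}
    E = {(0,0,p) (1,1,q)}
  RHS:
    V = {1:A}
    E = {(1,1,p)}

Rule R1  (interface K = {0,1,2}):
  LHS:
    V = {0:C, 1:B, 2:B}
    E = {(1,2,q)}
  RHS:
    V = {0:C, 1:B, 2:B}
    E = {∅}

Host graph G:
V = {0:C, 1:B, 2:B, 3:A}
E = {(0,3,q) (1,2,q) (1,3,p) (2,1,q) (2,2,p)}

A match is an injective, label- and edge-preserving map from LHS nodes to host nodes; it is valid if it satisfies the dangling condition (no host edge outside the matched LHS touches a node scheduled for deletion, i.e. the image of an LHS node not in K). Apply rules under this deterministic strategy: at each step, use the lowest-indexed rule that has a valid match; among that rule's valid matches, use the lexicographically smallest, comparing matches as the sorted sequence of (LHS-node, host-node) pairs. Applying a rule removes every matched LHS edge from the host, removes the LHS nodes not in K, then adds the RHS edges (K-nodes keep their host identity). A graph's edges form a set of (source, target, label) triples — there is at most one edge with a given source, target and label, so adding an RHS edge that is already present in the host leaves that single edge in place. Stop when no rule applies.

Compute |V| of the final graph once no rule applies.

Answer: 4

Derivation:
start.  V:4 E:5  edges: 0-q->3 1-q->2 1-p->3 2-q->1 2-p->2
1. fire R1 via {0↦0, 1↦1, 2↦2}  →  V:4 E:4  edges: 0-q->3 1-p->3 2-q->1 2-p->2
2. fire R1 via {0↦0, 1↦2, 2↦1}  →  V:4 E:3  edges: 0-q->3 1-p->3 2-p->2
final graph: no rule applies after step 2
NF nodes: {0:C, 1:B, 2:B, 3:A}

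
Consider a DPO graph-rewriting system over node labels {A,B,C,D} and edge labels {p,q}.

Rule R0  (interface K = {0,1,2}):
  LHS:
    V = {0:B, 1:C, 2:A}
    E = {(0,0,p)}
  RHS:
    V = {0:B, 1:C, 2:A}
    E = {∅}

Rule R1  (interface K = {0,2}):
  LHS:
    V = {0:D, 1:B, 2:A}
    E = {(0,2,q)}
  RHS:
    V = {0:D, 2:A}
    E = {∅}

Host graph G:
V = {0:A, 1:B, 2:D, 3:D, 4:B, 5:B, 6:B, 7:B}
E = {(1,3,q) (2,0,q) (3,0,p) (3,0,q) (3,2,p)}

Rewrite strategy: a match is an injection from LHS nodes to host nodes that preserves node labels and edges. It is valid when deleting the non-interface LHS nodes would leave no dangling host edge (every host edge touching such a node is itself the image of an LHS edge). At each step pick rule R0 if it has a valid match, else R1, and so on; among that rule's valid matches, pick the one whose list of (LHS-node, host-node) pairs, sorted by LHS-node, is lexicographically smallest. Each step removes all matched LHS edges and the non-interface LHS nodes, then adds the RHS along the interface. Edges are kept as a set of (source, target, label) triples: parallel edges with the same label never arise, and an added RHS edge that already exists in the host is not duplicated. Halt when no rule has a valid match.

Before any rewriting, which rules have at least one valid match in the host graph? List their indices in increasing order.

R0: no valid match — LHS pattern not found
R1: 8 valid matches — {0↦2, 1↦4, 2↦0}, {0↦2, 1↦5, 2↦0}, {0↦2, 1↦6, 2↦0} (+5 more)

Answer: [R1]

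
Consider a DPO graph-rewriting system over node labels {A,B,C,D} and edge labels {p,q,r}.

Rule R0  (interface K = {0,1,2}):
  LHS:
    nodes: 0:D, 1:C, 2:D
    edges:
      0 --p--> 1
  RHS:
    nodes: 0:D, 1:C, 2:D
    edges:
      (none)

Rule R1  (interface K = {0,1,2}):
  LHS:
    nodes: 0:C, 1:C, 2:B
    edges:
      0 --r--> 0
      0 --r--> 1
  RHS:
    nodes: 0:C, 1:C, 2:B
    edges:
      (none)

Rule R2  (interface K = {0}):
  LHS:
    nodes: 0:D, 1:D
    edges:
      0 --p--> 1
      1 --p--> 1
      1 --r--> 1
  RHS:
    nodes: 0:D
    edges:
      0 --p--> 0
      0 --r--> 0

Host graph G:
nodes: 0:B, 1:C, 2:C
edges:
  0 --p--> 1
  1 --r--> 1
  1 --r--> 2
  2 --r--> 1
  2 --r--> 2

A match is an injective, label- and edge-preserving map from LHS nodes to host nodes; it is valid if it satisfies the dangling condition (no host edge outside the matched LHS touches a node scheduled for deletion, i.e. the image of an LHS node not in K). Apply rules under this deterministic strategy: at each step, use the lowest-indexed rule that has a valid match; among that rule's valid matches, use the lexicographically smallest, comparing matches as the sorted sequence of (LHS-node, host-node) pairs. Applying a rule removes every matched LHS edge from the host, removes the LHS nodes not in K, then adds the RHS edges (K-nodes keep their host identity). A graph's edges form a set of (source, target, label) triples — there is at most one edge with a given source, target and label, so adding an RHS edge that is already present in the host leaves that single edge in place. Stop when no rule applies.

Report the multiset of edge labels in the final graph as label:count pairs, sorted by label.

Answer: p:1

Derivation:
initial: |V|=3 |E|=5  E = 0-p->1 1-r->1 1-r->2 2-r->1 2-r->2
step 1: apply R1 at {0↦1, 1↦2, 2↦0}  → |V|=3 |E|=3  E = 0-p->1 2-r->1 2-r->2
step 2: apply R1 at {0↦2, 1↦1, 2↦0}  → |V|=3 |E|=1  E = 0-p->1
normal form: no rule applies after step 2
NF edges: [(0, 1, 'p')]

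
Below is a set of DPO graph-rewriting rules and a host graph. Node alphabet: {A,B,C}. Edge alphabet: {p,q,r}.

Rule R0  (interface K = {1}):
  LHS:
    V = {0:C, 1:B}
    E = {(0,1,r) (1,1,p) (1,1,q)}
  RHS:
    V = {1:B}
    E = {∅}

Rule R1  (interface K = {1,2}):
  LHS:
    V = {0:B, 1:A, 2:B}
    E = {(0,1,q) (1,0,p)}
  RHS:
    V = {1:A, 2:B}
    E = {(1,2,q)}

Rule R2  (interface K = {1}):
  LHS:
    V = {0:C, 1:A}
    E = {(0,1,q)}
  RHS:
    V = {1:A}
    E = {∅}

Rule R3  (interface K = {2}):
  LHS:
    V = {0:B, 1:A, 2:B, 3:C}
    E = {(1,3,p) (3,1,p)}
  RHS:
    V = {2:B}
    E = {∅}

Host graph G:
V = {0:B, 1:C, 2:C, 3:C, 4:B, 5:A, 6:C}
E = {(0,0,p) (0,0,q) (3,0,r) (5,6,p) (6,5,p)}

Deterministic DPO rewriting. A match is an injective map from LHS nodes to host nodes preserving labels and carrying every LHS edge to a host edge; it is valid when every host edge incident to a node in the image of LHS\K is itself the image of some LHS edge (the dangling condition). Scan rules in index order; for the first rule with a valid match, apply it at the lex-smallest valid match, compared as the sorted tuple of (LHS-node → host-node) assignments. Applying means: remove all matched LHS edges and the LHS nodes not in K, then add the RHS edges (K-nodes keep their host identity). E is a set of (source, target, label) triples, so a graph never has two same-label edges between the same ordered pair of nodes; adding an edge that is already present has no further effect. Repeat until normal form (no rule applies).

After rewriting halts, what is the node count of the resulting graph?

start.  V:7 E:5  edges: 0-p->0 0-q->0 3-r->0 5-p->6 6-p->5
1. fire R0 via {0↦3, 1↦0}  →  V:6 E:2  edges: 5-p->6 6-p->5
2. fire R3 via {0↦0, 1↦5, 2↦4, 3↦6}  →  V:3 E:0  edges: ∅
final graph: no rule applies after step 2
NF nodes: {1:C, 2:C, 4:B}

Answer: 3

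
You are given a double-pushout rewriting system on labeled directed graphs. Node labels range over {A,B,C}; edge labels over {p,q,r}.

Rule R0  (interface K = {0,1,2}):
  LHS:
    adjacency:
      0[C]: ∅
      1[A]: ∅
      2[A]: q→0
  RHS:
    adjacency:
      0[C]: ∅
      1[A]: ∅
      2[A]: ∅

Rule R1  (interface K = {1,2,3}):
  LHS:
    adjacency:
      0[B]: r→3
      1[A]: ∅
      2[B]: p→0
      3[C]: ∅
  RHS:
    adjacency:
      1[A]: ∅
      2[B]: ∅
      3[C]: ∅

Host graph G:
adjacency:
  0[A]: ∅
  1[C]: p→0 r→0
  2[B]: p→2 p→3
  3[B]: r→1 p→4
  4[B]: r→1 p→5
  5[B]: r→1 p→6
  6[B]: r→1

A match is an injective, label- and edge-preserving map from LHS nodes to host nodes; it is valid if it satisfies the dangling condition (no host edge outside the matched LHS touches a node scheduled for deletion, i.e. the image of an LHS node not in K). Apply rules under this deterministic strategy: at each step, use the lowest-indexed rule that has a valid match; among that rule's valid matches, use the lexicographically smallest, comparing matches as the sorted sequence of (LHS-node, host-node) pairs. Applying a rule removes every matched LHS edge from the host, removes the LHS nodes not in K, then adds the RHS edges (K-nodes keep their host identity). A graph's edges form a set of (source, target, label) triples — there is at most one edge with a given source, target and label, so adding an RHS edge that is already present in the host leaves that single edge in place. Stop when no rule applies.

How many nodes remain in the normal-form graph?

[0] host  ⇒  7 nodes, 11 edges  {1-p->0 1-r->0 2-p->2 2-p->3 3-r->1 3-p->4 4-r->1 4-p->5 5-r->1 5-p->6 6-r->1}
[1] R1 @ {0↦6, 1↦0, 2↦5, 3↦1}  ⇒  6 nodes, 9 edges  {1-p->0 1-r->0 2-p->2 2-p->3 3-r->1 3-p->4 4-r->1 4-p->5 5-r->1}
[2] R1 @ {0↦5, 1↦0, 2↦4, 3↦1}  ⇒  5 nodes, 7 edges  {1-p->0 1-r->0 2-p->2 2-p->3 3-r->1 3-p->4 4-r->1}
[3] R1 @ {0↦4, 1↦0, 2↦3, 3↦1}  ⇒  4 nodes, 5 edges  {1-p->0 1-r->0 2-p->2 2-p->3 3-r->1}
[4] R1 @ {0↦3, 1↦0, 2↦2, 3↦1}  ⇒  3 nodes, 3 edges  {1-p->0 1-r->0 2-p->2}
halt: no rule applies after step 4
NF nodes: {0:A, 1:C, 2:B}

Answer: 3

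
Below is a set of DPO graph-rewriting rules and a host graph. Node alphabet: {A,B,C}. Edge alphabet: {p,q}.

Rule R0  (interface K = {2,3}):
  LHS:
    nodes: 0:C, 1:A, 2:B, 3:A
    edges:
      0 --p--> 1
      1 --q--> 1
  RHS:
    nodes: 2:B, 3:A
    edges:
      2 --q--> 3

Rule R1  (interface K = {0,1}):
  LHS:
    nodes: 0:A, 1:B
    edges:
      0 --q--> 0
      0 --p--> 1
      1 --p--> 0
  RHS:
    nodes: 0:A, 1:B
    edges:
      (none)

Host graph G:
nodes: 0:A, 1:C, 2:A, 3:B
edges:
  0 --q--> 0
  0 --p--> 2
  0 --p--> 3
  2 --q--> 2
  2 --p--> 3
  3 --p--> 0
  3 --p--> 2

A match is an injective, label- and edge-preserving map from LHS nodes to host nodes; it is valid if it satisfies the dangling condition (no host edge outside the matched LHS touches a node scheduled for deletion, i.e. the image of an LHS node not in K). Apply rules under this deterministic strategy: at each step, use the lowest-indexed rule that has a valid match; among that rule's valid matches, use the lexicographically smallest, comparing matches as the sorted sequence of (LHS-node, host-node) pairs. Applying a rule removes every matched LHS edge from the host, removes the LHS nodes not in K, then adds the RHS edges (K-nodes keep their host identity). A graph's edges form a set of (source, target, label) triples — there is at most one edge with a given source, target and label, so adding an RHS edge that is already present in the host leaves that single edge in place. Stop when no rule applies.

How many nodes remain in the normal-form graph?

Answer: 4

Derivation:
[0] host  ⇒  4 nodes, 7 edges  {0-q->0 0-p->2 0-p->3 2-q->2 2-p->3 3-p->0 3-p->2}
[1] R1 @ {0↦0, 1↦3}  ⇒  4 nodes, 4 edges  {0-p->2 2-q->2 2-p->3 3-p->2}
[2] R1 @ {0↦2, 1↦3}  ⇒  4 nodes, 1 edges  {0-p->2}
final graph: no rule applies after step 2
NF nodes: {0:A, 1:C, 2:A, 3:B}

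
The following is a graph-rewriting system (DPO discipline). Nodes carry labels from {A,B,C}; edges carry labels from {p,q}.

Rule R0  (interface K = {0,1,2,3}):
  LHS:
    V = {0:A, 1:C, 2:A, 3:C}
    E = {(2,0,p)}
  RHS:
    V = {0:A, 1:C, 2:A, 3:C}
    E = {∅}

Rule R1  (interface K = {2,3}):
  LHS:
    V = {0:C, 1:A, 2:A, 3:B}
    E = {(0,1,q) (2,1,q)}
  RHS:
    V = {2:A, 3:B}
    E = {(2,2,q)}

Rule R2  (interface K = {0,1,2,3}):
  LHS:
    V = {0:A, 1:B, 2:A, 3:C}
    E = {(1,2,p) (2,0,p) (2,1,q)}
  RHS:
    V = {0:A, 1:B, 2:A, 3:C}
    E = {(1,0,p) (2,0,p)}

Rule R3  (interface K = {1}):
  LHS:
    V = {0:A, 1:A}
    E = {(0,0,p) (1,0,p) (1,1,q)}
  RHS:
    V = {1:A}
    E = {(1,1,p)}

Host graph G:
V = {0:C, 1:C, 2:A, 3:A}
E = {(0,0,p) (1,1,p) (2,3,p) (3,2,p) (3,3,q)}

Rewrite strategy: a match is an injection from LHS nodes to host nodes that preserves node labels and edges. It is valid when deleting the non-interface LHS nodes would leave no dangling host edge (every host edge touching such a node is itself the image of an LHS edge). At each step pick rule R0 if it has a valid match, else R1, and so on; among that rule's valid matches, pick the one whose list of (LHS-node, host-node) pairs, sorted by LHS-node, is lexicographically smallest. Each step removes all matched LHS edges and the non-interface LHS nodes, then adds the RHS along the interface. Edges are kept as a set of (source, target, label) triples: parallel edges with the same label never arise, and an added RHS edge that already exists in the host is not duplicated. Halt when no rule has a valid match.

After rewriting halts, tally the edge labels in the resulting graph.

initial: |V|=4 |E|=5  E = 0-p->0 1-p->1 2-p->3 3-p->2 3-q->3
step 1: apply R0 at {0↦2, 1↦0, 2↦3, 3↦1}  → |V|=4 |E|=4  E = 0-p->0 1-p->1 2-p->3 3-q->3
step 2: apply R0 at {0↦3, 1↦0, 2↦2, 3↦1}  → |V|=4 |E|=3  E = 0-p->0 1-p->1 3-q->3
normal form: no rule applies after step 2
NF edges: [(0, 0, 'p'), (1, 1, 'p'), (3, 3, 'q')]

Answer: p:2 q:1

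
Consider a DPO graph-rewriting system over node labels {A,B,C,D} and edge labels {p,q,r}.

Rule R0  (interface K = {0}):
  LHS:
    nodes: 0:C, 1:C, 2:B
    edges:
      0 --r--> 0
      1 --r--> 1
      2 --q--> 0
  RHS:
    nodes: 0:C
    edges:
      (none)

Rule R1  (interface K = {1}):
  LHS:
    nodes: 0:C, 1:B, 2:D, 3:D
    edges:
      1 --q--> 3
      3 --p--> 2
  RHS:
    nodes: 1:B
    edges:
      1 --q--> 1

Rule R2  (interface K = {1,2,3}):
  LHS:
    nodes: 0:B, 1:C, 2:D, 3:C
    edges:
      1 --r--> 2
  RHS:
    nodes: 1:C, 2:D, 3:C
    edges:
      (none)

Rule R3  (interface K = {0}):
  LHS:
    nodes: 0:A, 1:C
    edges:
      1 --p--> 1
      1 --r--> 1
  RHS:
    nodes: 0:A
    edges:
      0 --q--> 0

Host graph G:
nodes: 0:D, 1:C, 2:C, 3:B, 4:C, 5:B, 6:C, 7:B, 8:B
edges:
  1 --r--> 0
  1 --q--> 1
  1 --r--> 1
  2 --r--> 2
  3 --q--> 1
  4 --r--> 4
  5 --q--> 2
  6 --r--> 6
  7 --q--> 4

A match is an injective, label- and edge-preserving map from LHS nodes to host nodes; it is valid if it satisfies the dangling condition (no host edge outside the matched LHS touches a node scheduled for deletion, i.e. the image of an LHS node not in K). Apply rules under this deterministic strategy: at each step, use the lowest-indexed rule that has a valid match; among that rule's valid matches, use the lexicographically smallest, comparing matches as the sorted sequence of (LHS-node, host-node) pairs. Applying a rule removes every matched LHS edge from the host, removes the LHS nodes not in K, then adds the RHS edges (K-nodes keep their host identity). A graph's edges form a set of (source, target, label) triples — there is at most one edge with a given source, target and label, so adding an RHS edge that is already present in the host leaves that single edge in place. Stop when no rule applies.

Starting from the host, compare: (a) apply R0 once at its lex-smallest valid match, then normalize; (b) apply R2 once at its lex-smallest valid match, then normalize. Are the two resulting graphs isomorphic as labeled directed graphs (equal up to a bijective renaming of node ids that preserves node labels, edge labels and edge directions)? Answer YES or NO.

branch R0-first: apply at {0↦1, 1↦6, 2↦3} → |E|=6, then 1 more step(s) → NF |V|=6 |E|=5 V={0:D, 1:C, 2:C, 4:C, 5:B, 7:B} E=1-q->1 2-r->2 4-r->4 5-q->2 7-q->4
branch R2-first: apply at {0↦8, 1↦1, 2↦0, 3↦2} → |E|=8, then 1 more step(s) → NF |V|=6 |E|=5 V={0:D, 1:C, 2:C, 4:C, 5:B, 7:B} E=1-q->1 2-r->2 4-r->4 5-q->2 7-q->4
graphs isomorphic (equal up to label-preserving node renaming)

Answer: YES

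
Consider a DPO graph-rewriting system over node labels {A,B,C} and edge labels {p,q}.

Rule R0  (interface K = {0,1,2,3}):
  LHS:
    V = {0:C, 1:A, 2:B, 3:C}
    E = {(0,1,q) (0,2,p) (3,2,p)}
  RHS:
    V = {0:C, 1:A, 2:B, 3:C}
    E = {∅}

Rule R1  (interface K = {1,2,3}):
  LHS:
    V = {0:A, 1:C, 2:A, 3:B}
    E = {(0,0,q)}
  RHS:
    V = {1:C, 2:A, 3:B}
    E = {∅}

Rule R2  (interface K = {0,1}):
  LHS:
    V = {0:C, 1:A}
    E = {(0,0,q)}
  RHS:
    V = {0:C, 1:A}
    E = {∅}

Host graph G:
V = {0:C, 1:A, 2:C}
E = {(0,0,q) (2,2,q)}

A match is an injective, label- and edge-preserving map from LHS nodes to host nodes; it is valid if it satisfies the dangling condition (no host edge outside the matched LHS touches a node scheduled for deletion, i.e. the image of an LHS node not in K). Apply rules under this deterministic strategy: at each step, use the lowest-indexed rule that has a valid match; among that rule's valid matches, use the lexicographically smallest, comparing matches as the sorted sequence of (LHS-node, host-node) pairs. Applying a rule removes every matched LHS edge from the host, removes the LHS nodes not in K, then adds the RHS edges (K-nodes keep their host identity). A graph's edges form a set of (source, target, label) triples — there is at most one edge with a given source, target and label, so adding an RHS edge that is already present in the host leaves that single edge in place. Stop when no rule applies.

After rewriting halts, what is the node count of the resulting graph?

Answer: 3

Rewrite trace:
[0] host  ⇒  3 nodes, 2 edges  {0-q->0 2-q->2}
[1] R2 @ {0↦0, 1↦1}  ⇒  3 nodes, 1 edges  {2-q->2}
[2] R2 @ {0↦2, 1↦1}  ⇒  3 nodes, 0 edges  {∅}
final graph: no rule applies after step 2
NF nodes: {0:C, 1:A, 2:C}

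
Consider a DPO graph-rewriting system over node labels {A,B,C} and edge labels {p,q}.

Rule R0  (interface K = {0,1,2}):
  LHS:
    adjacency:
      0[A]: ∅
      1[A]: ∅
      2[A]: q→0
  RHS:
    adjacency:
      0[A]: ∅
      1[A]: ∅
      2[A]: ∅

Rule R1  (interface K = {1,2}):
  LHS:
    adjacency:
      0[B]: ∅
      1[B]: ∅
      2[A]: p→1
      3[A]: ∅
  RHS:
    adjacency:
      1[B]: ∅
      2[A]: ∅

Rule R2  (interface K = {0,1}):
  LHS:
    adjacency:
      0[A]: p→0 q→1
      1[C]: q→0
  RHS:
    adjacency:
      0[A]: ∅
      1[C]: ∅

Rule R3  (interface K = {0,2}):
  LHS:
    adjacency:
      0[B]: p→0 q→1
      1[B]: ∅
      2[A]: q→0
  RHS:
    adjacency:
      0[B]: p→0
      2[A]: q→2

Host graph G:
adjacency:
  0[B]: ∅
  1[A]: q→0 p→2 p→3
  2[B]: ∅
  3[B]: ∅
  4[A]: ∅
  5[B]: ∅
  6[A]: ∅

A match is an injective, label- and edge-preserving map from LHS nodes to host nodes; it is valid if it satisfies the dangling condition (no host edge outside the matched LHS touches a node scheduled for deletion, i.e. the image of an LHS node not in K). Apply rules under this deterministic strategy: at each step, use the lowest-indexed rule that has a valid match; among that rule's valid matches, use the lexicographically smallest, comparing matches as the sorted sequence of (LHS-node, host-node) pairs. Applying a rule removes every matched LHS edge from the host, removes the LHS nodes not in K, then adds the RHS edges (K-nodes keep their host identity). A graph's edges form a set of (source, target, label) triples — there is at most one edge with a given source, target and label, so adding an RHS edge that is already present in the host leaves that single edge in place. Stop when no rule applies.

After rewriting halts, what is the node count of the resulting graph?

start.  V:7 E:3  edges: 1-q->0 1-p->2 1-p->3
1. fire R1 via {0↦5, 1↦2, 2↦1, 3↦4}  →  V:5 E:2  edges: 1-q->0 1-p->3
2. fire R1 via {0↦2, 1↦3, 2↦1, 3↦6}  →  V:3 E:1  edges: 1-q->0
final graph: no rule applies after step 2
NF nodes: {0:B, 1:A, 3:B}

Answer: 3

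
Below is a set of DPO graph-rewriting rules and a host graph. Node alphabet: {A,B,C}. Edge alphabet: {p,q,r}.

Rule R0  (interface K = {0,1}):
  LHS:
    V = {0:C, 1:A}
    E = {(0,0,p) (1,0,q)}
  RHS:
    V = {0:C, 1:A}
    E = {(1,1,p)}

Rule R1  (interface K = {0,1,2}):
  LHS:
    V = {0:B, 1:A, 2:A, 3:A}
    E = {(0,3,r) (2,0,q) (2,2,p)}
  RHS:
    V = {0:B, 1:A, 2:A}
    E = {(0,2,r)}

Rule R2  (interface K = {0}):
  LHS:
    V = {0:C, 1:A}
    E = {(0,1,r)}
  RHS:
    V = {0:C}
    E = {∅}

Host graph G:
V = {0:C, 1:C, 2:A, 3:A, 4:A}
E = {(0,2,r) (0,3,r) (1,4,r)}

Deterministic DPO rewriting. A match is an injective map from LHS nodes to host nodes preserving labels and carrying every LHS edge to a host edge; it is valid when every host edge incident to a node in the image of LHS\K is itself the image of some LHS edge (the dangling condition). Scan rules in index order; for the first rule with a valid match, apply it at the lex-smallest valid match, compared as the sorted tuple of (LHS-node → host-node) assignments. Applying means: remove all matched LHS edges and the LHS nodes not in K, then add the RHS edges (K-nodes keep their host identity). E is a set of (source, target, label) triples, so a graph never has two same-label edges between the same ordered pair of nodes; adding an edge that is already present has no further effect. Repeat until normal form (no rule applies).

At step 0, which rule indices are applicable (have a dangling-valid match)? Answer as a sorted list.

Answer: [R2]

Rewrite trace:
R0: no valid match — LHS pattern not found
R1: no valid match — LHS pattern not found
R2: 3 valid matches — {0↦0, 1↦2}, {0↦0, 1↦3}, {0↦1, 1↦4}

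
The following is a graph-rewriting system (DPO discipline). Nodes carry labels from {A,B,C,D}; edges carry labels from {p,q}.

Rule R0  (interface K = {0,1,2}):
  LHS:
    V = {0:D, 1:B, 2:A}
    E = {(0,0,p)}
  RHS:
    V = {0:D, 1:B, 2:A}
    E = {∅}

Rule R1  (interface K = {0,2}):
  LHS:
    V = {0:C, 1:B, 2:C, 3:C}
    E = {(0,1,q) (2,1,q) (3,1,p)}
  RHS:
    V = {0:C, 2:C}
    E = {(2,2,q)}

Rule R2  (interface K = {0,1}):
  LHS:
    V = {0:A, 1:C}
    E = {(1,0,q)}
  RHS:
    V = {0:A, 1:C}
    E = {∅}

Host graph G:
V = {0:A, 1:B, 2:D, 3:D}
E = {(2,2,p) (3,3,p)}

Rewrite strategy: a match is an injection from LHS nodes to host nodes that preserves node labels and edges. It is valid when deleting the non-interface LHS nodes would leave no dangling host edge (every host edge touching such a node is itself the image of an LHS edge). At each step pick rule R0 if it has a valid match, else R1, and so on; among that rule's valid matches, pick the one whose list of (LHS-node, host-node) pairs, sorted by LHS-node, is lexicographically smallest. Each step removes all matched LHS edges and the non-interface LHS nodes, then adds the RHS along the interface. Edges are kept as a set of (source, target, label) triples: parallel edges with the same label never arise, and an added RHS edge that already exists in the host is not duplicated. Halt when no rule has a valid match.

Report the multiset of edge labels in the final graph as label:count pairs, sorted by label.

Answer: (no edges)

Steps:
[0] host  ⇒  4 nodes, 2 edges  {2-p->2 3-p->3}
[1] R0 @ {0↦2, 1↦1, 2↦0}  ⇒  4 nodes, 1 edges  {3-p->3}
[2] R0 @ {0↦3, 1↦1, 2↦0}  ⇒  4 nodes, 0 edges  {∅}
final graph: no rule applies after step 2
NF edges: []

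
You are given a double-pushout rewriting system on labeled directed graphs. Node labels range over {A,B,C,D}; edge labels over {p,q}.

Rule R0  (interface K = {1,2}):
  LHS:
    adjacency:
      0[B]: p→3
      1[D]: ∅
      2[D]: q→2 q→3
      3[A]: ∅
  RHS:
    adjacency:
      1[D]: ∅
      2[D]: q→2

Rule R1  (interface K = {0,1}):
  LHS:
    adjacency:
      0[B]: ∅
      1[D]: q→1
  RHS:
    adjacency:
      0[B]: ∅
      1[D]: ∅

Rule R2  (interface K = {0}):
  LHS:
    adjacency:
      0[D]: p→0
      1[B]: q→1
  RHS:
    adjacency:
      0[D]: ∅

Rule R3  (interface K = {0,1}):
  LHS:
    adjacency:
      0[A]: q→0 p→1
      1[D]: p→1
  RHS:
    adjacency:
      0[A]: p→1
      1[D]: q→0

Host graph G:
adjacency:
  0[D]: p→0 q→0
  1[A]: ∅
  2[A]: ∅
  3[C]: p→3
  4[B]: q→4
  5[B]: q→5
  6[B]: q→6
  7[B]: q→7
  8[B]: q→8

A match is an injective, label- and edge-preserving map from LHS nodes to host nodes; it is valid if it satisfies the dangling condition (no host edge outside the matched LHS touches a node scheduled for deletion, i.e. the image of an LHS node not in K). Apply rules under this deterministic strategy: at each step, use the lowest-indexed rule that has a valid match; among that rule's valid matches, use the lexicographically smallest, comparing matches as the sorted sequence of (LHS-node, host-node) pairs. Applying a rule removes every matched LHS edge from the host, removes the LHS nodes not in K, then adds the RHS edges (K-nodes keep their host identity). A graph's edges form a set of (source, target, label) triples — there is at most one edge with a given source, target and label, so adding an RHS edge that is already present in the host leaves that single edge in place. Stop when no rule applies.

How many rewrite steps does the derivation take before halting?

initial: |V|=9 |E|=8  E = 0-p->0 0-q->0 3-p->3 4-q->4 5-q->5 6-q->6 7-q->7 8-q->8
step 1: apply R1 at {0↦4, 1↦0}  → |V|=9 |E|=7  E = 0-p->0 3-p->3 4-q->4 5-q->5 6-q->6 7-q->7 8-q->8
step 2: apply R2 at {0↦0, 1↦4}  → |V|=8 |E|=5  E = 3-p->3 5-q->5 6-q->6 7-q->7 8-q->8
final graph: no rule applies after step 2

Answer: 2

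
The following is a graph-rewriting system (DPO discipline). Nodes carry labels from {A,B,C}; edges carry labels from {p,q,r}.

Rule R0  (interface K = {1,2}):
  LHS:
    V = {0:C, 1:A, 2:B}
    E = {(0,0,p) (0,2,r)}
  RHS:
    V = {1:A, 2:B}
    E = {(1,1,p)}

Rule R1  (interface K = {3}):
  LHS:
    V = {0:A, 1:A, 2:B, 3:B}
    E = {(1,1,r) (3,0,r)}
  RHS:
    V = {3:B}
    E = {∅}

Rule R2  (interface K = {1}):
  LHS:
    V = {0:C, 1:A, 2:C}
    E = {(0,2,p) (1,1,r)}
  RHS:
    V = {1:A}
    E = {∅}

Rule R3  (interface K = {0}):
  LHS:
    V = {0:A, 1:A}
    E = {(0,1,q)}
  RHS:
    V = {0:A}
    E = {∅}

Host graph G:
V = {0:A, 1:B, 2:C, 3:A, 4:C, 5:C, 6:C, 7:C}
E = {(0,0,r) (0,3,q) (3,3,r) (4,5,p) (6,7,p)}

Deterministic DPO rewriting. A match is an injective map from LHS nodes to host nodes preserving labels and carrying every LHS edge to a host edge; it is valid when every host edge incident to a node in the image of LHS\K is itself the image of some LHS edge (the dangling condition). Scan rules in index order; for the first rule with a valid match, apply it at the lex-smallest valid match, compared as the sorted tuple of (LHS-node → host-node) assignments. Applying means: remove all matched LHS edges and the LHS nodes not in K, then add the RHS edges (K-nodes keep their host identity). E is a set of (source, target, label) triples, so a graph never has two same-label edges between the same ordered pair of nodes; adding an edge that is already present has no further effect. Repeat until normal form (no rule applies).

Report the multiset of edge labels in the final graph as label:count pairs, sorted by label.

Answer: (no edges)

Rewrite trace:
[0] host  ⇒  8 nodes, 5 edges  {0-r->0 0-q->3 3-r->3 4-p->5 6-p->7}
[1] R2 @ {0↦4, 1↦0, 2↦5}  ⇒  6 nodes, 3 edges  {0-q->3 3-r->3 6-p->7}
[2] R2 @ {0↦6, 1↦3, 2↦7}  ⇒  4 nodes, 1 edges  {0-q->3}
[3] R3 @ {0↦0, 1↦3}  ⇒  3 nodes, 0 edges  {∅}
final graph: no rule applies after step 3
NF edges: []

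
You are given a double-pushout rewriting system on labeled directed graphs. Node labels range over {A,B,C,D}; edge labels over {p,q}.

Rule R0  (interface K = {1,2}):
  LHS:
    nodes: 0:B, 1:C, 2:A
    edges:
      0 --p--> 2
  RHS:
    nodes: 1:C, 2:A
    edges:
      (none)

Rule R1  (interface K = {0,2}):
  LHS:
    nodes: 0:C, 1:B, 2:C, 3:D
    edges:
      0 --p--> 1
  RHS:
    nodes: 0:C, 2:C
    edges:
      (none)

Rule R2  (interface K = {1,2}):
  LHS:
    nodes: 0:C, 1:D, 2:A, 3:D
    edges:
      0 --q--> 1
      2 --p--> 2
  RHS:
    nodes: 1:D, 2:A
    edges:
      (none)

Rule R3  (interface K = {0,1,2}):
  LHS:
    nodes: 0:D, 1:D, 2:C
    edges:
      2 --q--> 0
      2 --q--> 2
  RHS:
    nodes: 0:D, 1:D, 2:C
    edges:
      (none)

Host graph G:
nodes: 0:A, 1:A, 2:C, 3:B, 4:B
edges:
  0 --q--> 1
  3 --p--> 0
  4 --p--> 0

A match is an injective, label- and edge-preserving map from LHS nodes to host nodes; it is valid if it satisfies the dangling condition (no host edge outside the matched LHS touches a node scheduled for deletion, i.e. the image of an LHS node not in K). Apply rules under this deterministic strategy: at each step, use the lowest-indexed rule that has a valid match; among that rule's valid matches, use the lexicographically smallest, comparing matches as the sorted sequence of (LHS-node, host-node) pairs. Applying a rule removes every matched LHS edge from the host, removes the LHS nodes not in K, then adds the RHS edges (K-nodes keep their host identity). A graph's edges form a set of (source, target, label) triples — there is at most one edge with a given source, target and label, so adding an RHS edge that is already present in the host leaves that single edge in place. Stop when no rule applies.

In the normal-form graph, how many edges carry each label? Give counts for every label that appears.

initial: |V|=5 |E|=3  E = 0-q->1 3-p->0 4-p->0
step 1: apply R0 at {0↦3, 1↦2, 2↦0}  → |V|=4 |E|=2  E = 0-q->1 4-p->0
step 2: apply R0 at {0↦4, 1↦2, 2↦0}  → |V|=3 |E|=1  E = 0-q->1
final graph: no rule applies after step 2
NF edges: [(0, 1, 'q')]

Answer: q:1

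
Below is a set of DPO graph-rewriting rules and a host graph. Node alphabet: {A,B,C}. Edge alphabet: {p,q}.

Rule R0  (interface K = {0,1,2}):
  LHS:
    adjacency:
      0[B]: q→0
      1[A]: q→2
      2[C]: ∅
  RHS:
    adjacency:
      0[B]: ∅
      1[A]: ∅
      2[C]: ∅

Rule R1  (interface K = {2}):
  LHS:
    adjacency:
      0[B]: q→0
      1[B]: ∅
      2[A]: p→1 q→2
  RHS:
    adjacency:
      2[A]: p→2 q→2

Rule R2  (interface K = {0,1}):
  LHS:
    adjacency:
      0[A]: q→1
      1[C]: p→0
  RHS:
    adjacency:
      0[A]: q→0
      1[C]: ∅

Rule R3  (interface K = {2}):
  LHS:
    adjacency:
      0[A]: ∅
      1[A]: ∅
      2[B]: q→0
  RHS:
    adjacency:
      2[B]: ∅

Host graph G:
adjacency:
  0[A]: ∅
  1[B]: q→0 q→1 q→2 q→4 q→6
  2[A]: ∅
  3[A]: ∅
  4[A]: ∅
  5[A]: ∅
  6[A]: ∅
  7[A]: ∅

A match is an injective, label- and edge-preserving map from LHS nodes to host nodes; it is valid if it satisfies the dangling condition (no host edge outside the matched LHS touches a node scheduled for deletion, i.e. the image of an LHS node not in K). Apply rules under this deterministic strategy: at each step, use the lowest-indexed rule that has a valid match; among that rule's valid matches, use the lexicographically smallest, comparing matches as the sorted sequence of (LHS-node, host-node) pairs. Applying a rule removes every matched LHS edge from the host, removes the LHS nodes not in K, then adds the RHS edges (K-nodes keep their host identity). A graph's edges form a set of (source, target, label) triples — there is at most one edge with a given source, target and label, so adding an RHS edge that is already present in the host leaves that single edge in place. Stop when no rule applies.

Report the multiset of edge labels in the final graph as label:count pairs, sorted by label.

Answer: q:2

Steps:
initial: |V|=8 |E|=5  E = 1-q->0 1-q->1 1-q->2 1-q->4 1-q->6
step 1: apply R3 at {0↦0, 1↦3, 2↦1}  → |V|=6 |E|=4  E = 1-q->1 1-q->2 1-q->4 1-q->6
step 2: apply R3 at {0↦2, 1↦5, 2↦1}  → |V|=4 |E|=3  E = 1-q->1 1-q->4 1-q->6
step 3: apply R3 at {0↦4, 1↦7, 2↦1}  → |V|=2 |E|=2  E = 1-q->1 1-q->6
normal form: no rule applies after step 3
NF edges: [(1, 1, 'q'), (1, 6, 'q')]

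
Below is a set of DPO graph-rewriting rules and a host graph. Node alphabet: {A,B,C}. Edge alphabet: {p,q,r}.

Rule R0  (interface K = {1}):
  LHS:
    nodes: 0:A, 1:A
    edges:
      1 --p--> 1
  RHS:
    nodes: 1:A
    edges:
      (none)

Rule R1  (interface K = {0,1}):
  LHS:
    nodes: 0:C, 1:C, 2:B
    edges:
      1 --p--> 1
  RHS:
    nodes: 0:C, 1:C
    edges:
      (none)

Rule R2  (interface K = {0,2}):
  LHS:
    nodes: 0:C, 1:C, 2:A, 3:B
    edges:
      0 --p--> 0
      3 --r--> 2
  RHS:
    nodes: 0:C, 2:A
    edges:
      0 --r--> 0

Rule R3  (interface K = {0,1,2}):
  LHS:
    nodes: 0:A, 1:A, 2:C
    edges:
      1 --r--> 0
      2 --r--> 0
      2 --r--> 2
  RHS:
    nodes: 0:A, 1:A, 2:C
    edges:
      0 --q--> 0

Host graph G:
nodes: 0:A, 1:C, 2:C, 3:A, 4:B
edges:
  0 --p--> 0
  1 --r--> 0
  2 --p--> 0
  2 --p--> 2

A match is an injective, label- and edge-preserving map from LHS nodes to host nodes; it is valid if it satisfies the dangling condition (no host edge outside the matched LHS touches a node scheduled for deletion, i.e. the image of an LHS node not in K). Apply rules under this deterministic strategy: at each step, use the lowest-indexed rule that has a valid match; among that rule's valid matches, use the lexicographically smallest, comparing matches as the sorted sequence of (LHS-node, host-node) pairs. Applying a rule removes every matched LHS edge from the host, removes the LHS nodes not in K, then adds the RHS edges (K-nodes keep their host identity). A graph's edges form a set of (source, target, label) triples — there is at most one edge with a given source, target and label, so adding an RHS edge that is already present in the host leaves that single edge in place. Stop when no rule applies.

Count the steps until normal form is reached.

start.  V:5 E:4  edges: 0-p->0 1-r->0 2-p->0 2-p->2
1. fire R0 via {0↦3, 1↦0}  →  V:4 E:3  edges: 1-r->0 2-p->0 2-p->2
2. fire R1 via {0↦1, 1↦2, 2↦4}  →  V:3 E:2  edges: 1-r->0 2-p->0
halt: no rule applies after step 2

Answer: 2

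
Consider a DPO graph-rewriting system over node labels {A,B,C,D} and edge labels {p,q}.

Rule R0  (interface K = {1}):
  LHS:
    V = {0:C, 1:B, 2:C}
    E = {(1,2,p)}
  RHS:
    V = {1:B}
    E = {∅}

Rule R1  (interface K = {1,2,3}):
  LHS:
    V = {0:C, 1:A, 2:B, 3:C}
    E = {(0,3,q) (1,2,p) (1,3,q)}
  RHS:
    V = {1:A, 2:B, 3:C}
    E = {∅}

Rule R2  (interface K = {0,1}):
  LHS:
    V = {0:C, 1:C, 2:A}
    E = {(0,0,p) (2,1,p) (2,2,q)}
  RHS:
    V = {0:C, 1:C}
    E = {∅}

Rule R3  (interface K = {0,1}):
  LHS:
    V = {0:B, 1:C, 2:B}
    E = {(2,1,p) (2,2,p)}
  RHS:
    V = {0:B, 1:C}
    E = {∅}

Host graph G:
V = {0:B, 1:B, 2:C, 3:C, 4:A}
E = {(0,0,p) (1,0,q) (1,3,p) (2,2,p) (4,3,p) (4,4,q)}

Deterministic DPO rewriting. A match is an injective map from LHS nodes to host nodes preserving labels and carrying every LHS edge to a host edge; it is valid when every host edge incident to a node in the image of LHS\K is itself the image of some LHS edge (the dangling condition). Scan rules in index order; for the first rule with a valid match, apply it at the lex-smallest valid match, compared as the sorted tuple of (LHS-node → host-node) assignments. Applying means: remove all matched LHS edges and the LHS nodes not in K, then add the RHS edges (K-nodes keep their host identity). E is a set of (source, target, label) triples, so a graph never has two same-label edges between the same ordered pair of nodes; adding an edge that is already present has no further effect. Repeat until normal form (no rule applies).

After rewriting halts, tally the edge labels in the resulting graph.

Answer: p:1 q:1

Rewrite trace:
start.  V:5 E:6  edges: 0-p->0 1-q->0 1-p->3 2-p->2 4-p->3 4-q->4
1. fire R2 via {0↦2, 1↦3, 2↦4}  →  V:4 E:3  edges: 0-p->0 1-q->0 1-p->3
2. fire R0 via {0↦2, 1↦1, 2↦3}  →  V:2 E:2  edges: 0-p->0 1-q->0
halt: no rule applies after step 2
NF edges: [(0, 0, 'p'), (1, 0, 'q')]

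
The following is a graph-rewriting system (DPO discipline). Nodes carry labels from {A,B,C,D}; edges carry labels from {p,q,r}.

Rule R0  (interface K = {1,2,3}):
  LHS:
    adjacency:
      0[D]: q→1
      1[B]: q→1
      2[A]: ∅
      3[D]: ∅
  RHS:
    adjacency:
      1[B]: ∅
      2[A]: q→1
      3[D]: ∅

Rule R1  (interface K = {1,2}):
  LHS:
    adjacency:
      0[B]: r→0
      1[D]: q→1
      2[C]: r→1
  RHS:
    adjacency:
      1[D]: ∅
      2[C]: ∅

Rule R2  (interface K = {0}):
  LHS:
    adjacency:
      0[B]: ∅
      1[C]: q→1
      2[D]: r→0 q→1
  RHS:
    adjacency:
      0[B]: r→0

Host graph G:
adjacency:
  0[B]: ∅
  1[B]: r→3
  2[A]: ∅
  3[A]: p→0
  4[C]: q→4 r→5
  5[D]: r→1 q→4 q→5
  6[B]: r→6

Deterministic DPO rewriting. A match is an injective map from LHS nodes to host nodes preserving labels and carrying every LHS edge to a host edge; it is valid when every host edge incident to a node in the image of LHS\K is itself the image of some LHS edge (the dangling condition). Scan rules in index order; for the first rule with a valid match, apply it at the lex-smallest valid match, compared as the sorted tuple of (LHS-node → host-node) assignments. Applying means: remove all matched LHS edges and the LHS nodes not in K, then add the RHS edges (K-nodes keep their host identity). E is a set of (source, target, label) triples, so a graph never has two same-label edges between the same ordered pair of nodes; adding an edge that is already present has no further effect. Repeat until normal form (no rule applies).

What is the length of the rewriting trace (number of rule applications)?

[0] host  ⇒  7 nodes, 8 edges  {1-r->3 3-p->0 4-q->4 4-r->5 5-r->1 5-q->4 5-q->5 6-r->6}
[1] R1 @ {0↦6, 1↦5, 2↦4}  ⇒  6 nodes, 5 edges  {1-r->3 3-p->0 4-q->4 5-r->1 5-q->4}
[2] R2 @ {0↦1, 1↦4, 2↦5}  ⇒  4 nodes, 3 edges  {1-r->1 1-r->3 3-p->0}
halt: no rule applies after step 2

Answer: 2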